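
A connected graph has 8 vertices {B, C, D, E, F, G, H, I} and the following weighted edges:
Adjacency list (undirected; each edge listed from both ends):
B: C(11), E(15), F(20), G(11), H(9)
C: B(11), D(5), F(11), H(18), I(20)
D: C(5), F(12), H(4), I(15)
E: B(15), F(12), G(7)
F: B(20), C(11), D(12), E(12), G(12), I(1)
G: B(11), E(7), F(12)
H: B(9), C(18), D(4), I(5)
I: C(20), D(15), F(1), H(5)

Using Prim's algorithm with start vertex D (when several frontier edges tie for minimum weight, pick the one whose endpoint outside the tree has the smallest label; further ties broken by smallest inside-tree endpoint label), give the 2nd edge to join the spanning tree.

C-D

Prim's algorithm from D:
Step 1: cheapest edge leaving the tree is D H (4); add H.
Step 2: cheapest edge leaving the tree is C D (5); add C.
Step 3: cheapest edge leaving the tree is H I (5); add I.
Step 4: cheapest edge leaving the tree is F I (1); add F.
Step 5: cheapest edge leaving the tree is B H (9); add B.
Step 6: cheapest edge leaving the tree is B G (11); add G.
Step 7: cheapest edge leaving the tree is E G (7); add E.
The 2nd edge added is C D.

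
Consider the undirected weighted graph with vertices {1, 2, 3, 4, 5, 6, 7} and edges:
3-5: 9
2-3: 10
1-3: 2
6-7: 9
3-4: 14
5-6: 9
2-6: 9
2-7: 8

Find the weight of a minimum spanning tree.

51

Sort edges by weight, then run Kruskal:
1-3 (2): add. Components now {1,3} {2} {4} {5} {6} {7}
2-7 (8): add. Components now {1,3} {2,7} {4} {5} {6}
2-6 (9): add. Components now {1,3} {2,6,7} {4} {5}
3-5 (9): add. Components now {1,3,5} {2,6,7} {4}
5-6 (9): add. Components now {1,2,3,5,6,7} {4}
6-7 (9): skip — 6 and 7 already connected.
2-3 (10): skip — 2 and 3 already connected.
3-4 (14): add. Components now {1,2,3,4,5,6,7}
MST edges: 1-3, 2-7, 2-6, 3-5, 5-6, 3-4; total weight 2+8+9+9+9+14 = 51.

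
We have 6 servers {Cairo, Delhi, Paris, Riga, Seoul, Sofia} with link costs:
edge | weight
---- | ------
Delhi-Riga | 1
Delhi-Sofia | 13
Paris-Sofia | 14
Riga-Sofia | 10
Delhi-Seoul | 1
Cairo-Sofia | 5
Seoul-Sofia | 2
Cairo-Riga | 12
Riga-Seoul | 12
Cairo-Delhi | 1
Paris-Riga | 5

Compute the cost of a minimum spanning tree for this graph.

10

Kruskal: consider edges lightest-first.
Cairo-Delhi (1): add — endpoints in different components.
Delhi-Riga (1): add — endpoints in different components.
Delhi-Seoul (1): add — endpoints in different components.
Seoul-Sofia (2): add — endpoints in different components.
Cairo-Sofia (5): skip — Cairo and Sofia already connected.
Paris-Riga (5): add — endpoints in different components.
MST edges: Cairo-Delhi, Delhi-Riga, Delhi-Seoul, Seoul-Sofia, Paris-Riga; total weight 1+1+1+2+5 = 10.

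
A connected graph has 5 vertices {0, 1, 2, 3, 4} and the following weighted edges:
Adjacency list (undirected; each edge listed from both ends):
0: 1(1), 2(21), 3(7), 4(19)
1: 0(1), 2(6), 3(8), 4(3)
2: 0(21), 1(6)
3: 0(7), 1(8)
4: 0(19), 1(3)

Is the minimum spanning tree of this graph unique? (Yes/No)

Yes

Kruskal: consider edges lightest-first.
0–1 (1): add — endpoints in different components.
1–4 (3): add — endpoints in different components.
1–2 (6): add — endpoints in different components.
0–3 (7): add — endpoints in different components.
Every non-tree edge has weight strictly greater than the heaviest edge on the tree path between its endpoints, so the MST is unique.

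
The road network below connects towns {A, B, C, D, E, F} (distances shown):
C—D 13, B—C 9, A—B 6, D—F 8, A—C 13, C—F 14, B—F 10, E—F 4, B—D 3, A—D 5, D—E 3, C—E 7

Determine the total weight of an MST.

Sort edges by weight, then run Kruskal:
B—D (3): add. Components now {A} {B,D} {C} {E} {F}
D—E (3): add. Components now {A} {B,D,E} {C} {F}
E—F (4): add. Components now {A} {B,D,E,F} {C}
A—D (5): add. Components now {A,B,D,E,F} {C}
A—B (6): skip — A and B already connected.
C—E (7): add. Components now {A,B,C,D,E,F}
MST edges: B—D, D—E, E—F, A—D, C—E; total weight 3+3+4+5+7 = 22.

22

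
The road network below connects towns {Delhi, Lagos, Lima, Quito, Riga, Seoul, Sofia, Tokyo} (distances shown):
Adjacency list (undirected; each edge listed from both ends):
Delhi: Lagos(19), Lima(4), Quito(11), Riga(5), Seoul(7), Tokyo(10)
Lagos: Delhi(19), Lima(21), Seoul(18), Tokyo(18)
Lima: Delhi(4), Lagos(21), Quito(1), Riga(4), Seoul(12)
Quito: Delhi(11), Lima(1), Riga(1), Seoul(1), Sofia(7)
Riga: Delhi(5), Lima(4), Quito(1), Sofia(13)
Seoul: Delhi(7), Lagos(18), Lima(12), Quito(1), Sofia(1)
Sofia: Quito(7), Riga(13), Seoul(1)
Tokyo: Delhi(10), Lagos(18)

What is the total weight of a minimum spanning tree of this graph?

36

Prim's algorithm from Sofia:
Step 1: cheapest edge leaving the tree is Seoul Sofia (1); add Seoul.
Step 2: cheapest edge leaving the tree is Quito Seoul (1); add Quito.
Step 3: cheapest edge leaving the tree is Lima Quito (1); add Lima.
Step 4: cheapest edge leaving the tree is Quito Riga (1); add Riga.
Step 5: cheapest edge leaving the tree is Delhi Lima (4); add Delhi.
Step 6: cheapest edge leaving the tree is Delhi Tokyo (10); add Tokyo.
Step 7: cheapest edge leaving the tree is Lagos Seoul (18); add Lagos.
MST edges: Seoul Sofia, Quito Seoul, Lima Quito, Quito Riga, Delhi Lima, Delhi Tokyo, Lagos Seoul; total weight 1+1+1+1+4+10+18 = 36.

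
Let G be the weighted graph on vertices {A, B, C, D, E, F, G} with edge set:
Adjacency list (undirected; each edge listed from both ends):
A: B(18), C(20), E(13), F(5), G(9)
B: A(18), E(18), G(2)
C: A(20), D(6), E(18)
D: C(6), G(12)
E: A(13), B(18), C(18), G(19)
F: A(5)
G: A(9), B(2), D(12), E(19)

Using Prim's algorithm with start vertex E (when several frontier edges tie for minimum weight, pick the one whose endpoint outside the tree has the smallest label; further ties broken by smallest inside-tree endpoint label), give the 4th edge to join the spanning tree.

B-G

Grow the tree from E using Prim:
Step 1: frontier [A E 13, B E 18, C E 18, E G 19] → take A E (13); add A.
Step 2: frontier [A F 5, A G 9, A B 18, A C 20, B E 18, C E 18, E G 19] → take A F (5); add F.
Step 3: frontier [A G 9, A B 18, A C 20, B E 18, C E 18, E G 19] → take A G (9); add G.
Step 4: frontier [A B 18, A C 20, B E 18, C E 18, B G 2, D G 12] → take B G (2); add B.
Step 5: frontier [A C 20, C E 18, D G 12] → take D G (12); add D.
Step 6: frontier [A C 20, C D 6, C E 18] → take C D (6); add C.
The 4th edge added is B G.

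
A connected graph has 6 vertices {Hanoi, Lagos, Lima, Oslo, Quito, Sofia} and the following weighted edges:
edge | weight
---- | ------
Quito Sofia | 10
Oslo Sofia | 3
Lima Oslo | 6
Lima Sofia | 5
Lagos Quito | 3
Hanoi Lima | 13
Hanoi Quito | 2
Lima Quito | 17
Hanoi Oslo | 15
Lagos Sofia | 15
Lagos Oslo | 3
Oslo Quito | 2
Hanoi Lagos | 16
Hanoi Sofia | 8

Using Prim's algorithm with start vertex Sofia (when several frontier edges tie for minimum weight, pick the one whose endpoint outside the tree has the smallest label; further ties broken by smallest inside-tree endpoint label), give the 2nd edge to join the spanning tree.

Oslo-Quito

Prim's algorithm from Sofia:
Step 1: cheapest edge leaving the tree is Oslo Sofia (3); add Oslo.
Step 2: cheapest edge leaving the tree is Oslo Quito (2); add Quito.
Step 3: cheapest edge leaving the tree is Hanoi Quito (2); add Hanoi.
Step 4: cheapest edge leaving the tree is Lagos Oslo (3); add Lagos.
Step 5: cheapest edge leaving the tree is Lima Sofia (5); add Lima.
The 2nd edge added is Oslo Quito.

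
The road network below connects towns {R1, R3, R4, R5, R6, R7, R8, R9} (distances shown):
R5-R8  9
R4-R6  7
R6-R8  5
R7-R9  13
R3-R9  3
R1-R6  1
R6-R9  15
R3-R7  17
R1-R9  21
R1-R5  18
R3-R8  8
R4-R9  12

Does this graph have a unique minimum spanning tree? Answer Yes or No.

Yes

Kruskal's algorithm — process edges by increasing weight (ties by edge label):
R1-R6 (1): add — endpoints in different components.
R3-R9 (3): add — endpoints in different components.
R6-R8 (5): add — endpoints in different components.
R4-R6 (7): add — endpoints in different components.
R3-R8 (8): add — endpoints in different components.
R5-R8 (9): add — endpoints in different components.
R4-R9 (12): skip — R9 and R4 already connected.
R7-R9 (13): add — endpoints in different components.
Every non-tree edge has weight strictly greater than the heaviest edge on the tree path between its endpoints, so the MST is unique.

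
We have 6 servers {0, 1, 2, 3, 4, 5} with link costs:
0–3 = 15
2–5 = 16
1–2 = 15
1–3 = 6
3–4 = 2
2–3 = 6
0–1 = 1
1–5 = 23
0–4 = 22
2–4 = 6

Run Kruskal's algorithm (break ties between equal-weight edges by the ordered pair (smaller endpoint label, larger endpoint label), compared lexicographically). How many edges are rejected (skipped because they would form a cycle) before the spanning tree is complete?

Sort edges by weight, then run Kruskal:
0–1 (1): add — endpoints in different components.
3–4 (2): add — endpoints in different components.
1–3 (6): add — endpoints in different components.
2–3 (6): add — endpoints in different components.
2–4 (6): skip — 2 and 4 already connected.
0–3 (15): skip — 0 and 3 already connected.
1–2 (15): skip — 1 and 2 already connected.
2–5 (16): add — endpoints in different components.
Edges rejected before the tree was complete: 3.

3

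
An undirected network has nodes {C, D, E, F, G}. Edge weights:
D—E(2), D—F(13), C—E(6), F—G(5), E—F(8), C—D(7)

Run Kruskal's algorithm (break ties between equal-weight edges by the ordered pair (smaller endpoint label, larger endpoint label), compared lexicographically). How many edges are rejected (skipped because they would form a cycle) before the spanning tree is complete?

1

Kruskal's algorithm — process edges by increasing weight (ties by edge label):
D—E (2): add — endpoints in different components.
F—G (5): add — endpoints in different components.
C—E (6): add — endpoints in different components.
C—D (7): skip — C and D already connected.
E—F (8): add — endpoints in different components.
Edges rejected before the tree was complete: 1.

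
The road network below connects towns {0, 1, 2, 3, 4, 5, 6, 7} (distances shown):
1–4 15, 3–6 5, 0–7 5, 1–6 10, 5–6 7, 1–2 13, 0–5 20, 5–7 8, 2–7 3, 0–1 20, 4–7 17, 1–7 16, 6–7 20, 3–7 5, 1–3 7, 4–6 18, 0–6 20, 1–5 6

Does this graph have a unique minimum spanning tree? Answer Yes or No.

Kruskal's algorithm — process edges by increasing weight (ties by edge label):
2–7 (3): add — endpoints in different components.
0–7 (5): add — endpoints in different components.
3–6 (5): add — endpoints in different components.
3–7 (5): add — endpoints in different components.
1–5 (6): add — endpoints in different components.
1–3 (7): add — endpoints in different components.
5–6 (7): skip — 5 and 6 already connected.
5–7 (8): skip — 5 and 7 already connected.
1–6 (10): skip — 1 and 6 already connected.
1–2 (13): skip — 1 and 2 already connected.
1–4 (15): add — endpoints in different components.
Non-tree edge 5–6 has weight 7, equal to the heaviest edge on its tree cycle — swapping gives another MST of the same weight. Not unique.

No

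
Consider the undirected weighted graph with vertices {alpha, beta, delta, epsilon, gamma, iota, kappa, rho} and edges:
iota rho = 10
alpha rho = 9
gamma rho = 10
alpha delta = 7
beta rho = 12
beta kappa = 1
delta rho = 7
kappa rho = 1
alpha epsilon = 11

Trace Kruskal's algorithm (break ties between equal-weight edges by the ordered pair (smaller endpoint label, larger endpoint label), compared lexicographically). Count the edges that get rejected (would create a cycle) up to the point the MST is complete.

1

Kruskal's algorithm — process edges by increasing weight (ties by edge label):
beta kappa (1): add — endpoints in different components.
kappa rho (1): add — endpoints in different components.
alpha delta (7): add — endpoints in different components.
delta rho (7): add — endpoints in different components.
alpha rho (9): skip — alpha and rho already connected.
gamma rho (10): add — endpoints in different components.
iota rho (10): add — endpoints in different components.
alpha epsilon (11): add — endpoints in different components.
Edges rejected before the tree was complete: 1.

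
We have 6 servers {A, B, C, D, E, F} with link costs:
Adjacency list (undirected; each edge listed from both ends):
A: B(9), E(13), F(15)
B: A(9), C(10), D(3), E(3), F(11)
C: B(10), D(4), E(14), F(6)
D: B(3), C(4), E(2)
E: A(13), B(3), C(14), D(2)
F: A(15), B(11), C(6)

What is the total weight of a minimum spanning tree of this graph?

24

Kruskal: consider edges lightest-first.
D E (2): add. Components now {A} {B} {C} {D,E} {F}
B D (3): add. Components now {A} {B,D,E} {C} {F}
B E (3): skip — B and E already connected.
C D (4): add. Components now {A} {B,C,D,E} {F}
C F (6): add. Components now {A} {B,C,D,E,F}
A B (9): add. Components now {A,B,C,D,E,F}
MST edges: D E, B D, C D, C F, A B; total weight 2+3+4+6+9 = 24.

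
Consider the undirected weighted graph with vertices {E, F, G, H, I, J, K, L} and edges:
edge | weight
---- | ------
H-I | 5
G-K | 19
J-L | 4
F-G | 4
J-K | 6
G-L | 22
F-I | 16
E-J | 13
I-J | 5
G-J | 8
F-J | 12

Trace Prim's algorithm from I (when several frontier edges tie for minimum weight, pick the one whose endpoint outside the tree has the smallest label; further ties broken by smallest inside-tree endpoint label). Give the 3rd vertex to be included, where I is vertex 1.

Grow the tree from I using Prim:
Step 1: frontier [H-I 5, I-J 5, F-I 16] → take H-I (5); add H.
Step 2: frontier [I-J 5, F-I 16] → take I-J (5); add J.
Step 3: frontier [F-I 16, J-L 4, J-K 6, G-J 8, F-J 12, E-J 13] → take J-L (4); add L.
Step 4: frontier [F-I 16, J-K 6, G-J 8, F-J 12, E-J 13, G-L 22] → take J-K (6); add K.
Step 5: frontier [F-I 16, G-J 8, F-J 12, E-J 13, G-K 19, G-L 22] → take G-J (8); add G.
Step 6: frontier [F-G 4, F-I 16, F-J 12, E-J 13] → take F-G (4); add F.
Step 7: frontier [E-J 13] → take E-J (13); add E.
Vertex order: I, H, J, L, K, G, F, E. The 3rd vertex is J.

J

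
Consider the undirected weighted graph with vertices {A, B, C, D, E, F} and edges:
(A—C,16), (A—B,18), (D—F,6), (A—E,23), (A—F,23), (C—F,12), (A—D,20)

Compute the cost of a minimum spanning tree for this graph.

75

Grow the tree from E using Prim:
Step 1: cheapest edge leaving the tree is A—E (23); add A.
Step 2: cheapest edge leaving the tree is A—C (16); add C.
Step 3: cheapest edge leaving the tree is C—F (12); add F.
Step 4: cheapest edge leaving the tree is D—F (6); add D.
Step 5: cheapest edge leaving the tree is A—B (18); add B.
MST edges: A—E, A—C, C—F, D—F, A—B; total weight 23+16+12+6+18 = 75.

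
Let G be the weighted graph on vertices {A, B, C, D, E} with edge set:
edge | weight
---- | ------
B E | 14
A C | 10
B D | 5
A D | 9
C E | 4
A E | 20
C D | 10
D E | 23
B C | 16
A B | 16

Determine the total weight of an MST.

28

Kruskal's algorithm — process edges by increasing weight (ties by edge label):
C E (4): add — endpoints in different components.
B D (5): add — endpoints in different components.
A D (9): add — endpoints in different components.
A C (10): add — endpoints in different components.
MST edges: C E, B D, A D, A C; total weight 4+5+9+10 = 28.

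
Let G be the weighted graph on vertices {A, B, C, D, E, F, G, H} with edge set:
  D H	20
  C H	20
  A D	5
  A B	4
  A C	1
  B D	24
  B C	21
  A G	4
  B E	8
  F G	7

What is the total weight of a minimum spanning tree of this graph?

49

Grow the tree from A using Prim:
Step 1: frontier [A C 1, A B 4, A G 4, A D 5] → take A C (1); add C.
Step 2: frontier [A B 4, A G 4, A D 5, C H 20, B C 21] → take A B (4); add B.
Step 3: frontier [A G 4, A D 5, B E 8, B D 24, C H 20] → take A G (4); add G.
Step 4: frontier [A D 5, B E 8, B D 24, C H 20, F G 7] → take A D (5); add D.
Step 5: frontier [B E 8, C H 20, D H 20, F G 7] → take F G (7); add F.
Step 6: frontier [B E 8, C H 20, D H 20] → take B E (8); add E.
Step 7: frontier [C H 20, D H 20] → take C H (20); add H.
MST edges: A C, A B, A G, A D, F G, B E, C H; total weight 1+4+4+5+7+8+20 = 49.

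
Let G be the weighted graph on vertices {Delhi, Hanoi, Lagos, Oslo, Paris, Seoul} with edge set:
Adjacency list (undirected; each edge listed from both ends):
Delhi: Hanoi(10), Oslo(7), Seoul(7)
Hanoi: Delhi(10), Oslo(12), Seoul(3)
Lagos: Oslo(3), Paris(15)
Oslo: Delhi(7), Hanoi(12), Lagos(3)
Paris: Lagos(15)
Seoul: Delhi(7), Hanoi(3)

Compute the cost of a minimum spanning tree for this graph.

35

Prim's algorithm from Lagos:
Step 1: frontier [Lagos—Oslo 3, Lagos—Paris 15] → take Lagos—Oslo (3); add Oslo.
Step 2: frontier [Lagos—Paris 15, Delhi—Oslo 7, Hanoi—Oslo 12] → take Delhi—Oslo (7); add Delhi.
Step 3: frontier [Delhi—Seoul 7, Delhi—Hanoi 10, Lagos—Paris 15, Hanoi—Oslo 12] → take Delhi—Seoul (7); add Seoul.
Step 4: frontier [Delhi—Hanoi 10, Lagos—Paris 15, Hanoi—Oslo 12, Hanoi—Seoul 3] → take Hanoi—Seoul (3); add Hanoi.
Step 5: frontier [Lagos—Paris 15] → take Lagos—Paris (15); add Paris.
MST edges: Lagos—Oslo, Delhi—Oslo, Delhi—Seoul, Hanoi—Seoul, Lagos—Paris; total weight 3+7+7+3+15 = 35.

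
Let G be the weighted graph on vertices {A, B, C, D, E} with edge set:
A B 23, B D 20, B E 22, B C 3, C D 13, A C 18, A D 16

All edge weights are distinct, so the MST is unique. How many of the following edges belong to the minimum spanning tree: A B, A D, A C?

1

Sort edges by weight, then run Kruskal:
B C (3): add — endpoints in different components.
C D (13): add — endpoints in different components.
A D (16): add — endpoints in different components.
A C (18): skip — A and C already connected.
B D (20): skip — B and D already connected.
B E (22): add — endpoints in different components.
MST edge set: {B C, C D, A D, B E}.
Of the listed edges, {A D} are in the MST → 1.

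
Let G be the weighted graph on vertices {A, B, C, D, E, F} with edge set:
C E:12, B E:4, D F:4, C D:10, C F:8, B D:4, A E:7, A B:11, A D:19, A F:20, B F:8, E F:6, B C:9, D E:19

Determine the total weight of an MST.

Kruskal's algorithm — process edges by increasing weight (ties by edge label):
B D (4): add — endpoints in different components.
B E (4): add — endpoints in different components.
D F (4): add — endpoints in different components.
E F (6): skip — E and F already connected.
A E (7): add — endpoints in different components.
B F (8): skip — B and F already connected.
C F (8): add — endpoints in different components.
MST edges: B D, B E, D F, A E, C F; total weight 4+4+4+7+8 = 27.

27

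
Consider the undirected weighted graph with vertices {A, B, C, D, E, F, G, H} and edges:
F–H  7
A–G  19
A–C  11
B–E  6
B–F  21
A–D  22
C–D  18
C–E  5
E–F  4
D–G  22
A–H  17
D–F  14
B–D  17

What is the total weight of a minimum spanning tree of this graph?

66

Sort edges by weight, then run Kruskal:
E–F (4): add — endpoints in different components.
C–E (5): add — endpoints in different components.
B–E (6): add — endpoints in different components.
F–H (7): add — endpoints in different components.
A–C (11): add — endpoints in different components.
D–F (14): add — endpoints in different components.
A–H (17): skip — A and H already connected.
B–D (17): skip — B and D already connected.
C–D (18): skip — C and D already connected.
A–G (19): add — endpoints in different components.
MST edges: E–F, C–E, B–E, F–H, A–C, D–F, A–G; total weight 4+5+6+7+11+14+19 = 66.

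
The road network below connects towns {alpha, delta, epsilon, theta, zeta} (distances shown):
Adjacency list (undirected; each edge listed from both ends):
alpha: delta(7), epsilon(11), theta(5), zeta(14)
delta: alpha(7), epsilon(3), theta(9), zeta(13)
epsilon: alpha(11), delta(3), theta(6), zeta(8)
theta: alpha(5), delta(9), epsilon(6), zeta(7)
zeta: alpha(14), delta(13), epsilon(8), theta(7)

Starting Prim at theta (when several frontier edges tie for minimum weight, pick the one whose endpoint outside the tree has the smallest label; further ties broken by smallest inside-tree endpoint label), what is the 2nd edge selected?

Prim's algorithm from theta:
Step 1: cheapest edge leaving the tree is alpha-theta (5); add alpha.
Step 2: cheapest edge leaving the tree is epsilon-theta (6); add epsilon.
Step 3: cheapest edge leaving the tree is delta-epsilon (3); add delta.
Step 4: cheapest edge leaving the tree is theta-zeta (7); add zeta.
The 2nd edge added is epsilon-theta.

epsilon-theta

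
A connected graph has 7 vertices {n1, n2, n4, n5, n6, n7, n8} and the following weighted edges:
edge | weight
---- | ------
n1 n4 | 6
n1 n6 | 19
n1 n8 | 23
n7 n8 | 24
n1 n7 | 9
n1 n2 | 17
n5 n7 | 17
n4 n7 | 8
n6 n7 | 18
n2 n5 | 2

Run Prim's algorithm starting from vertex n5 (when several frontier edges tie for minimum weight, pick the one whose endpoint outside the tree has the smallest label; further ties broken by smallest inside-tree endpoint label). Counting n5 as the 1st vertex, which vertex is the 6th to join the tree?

n6

Prim's algorithm from n5:
Step 1: cheapest edge leaving the tree is n2 n5 (2); add n2.
Step 2: cheapest edge leaving the tree is n1 n2 (17); add n1.
Step 3: cheapest edge leaving the tree is n1 n4 (6); add n4.
Step 4: cheapest edge leaving the tree is n4 n7 (8); add n7.
Step 5: cheapest edge leaving the tree is n6 n7 (18); add n6.
Step 6: cheapest edge leaving the tree is n1 n8 (23); add n8.
Vertex order: n5, n2, n1, n4, n7, n6, n8. The 6th vertex is n6.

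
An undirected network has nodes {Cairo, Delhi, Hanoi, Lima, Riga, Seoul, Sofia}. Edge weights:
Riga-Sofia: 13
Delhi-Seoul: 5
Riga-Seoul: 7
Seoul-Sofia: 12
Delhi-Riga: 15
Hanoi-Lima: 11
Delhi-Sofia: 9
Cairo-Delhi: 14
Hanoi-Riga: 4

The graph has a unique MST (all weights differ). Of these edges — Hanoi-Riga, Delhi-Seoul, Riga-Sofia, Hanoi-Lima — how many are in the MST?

Sort edges by weight, then run Kruskal:
Hanoi-Riga (4): add — endpoints in different components.
Delhi-Seoul (5): add — endpoints in different components.
Riga-Seoul (7): add — endpoints in different components.
Delhi-Sofia (9): add — endpoints in different components.
Hanoi-Lima (11): add — endpoints in different components.
Seoul-Sofia (12): skip — Seoul and Sofia already connected.
Riga-Sofia (13): skip — Riga and Sofia already connected.
Cairo-Delhi (14): add — endpoints in different components.
MST edge set: {Hanoi-Riga, Delhi-Seoul, Riga-Seoul, Delhi-Sofia, Hanoi-Lima, Cairo-Delhi}.
Of the listed edges, {Hanoi-Riga, Delhi-Seoul, Hanoi-Lima} are in the MST → 3.

3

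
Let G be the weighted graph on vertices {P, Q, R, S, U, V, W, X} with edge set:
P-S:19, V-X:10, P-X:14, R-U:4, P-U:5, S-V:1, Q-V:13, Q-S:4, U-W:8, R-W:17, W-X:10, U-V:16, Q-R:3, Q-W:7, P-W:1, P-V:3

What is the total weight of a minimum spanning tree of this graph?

26

Sort edges by weight, then run Kruskal:
P-W (1): add — endpoints in different components.
S-V (1): add — endpoints in different components.
P-V (3): add — endpoints in different components.
Q-R (3): add — endpoints in different components.
Q-S (4): add — endpoints in different components.
R-U (4): add — endpoints in different components.
P-U (5): skip — U and P already connected.
Q-W (7): skip — Q and W already connected.
U-W (8): skip — U and W already connected.
V-X (10): add — endpoints in different components.
MST edges: P-W, S-V, P-V, Q-R, Q-S, R-U, V-X; total weight 1+1+3+3+4+4+10 = 26.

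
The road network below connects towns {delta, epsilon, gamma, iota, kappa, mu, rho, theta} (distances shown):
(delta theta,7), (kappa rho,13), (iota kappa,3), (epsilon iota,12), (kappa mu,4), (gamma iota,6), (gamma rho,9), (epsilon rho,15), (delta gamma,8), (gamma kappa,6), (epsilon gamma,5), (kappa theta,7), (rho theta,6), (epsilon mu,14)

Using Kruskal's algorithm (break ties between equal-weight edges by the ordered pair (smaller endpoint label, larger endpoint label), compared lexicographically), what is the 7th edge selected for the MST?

kappa-theta

Kruskal's algorithm — process edges by increasing weight (ties by edge label):
iota kappa (3): add — endpoints in different components.
kappa mu (4): add — endpoints in different components.
epsilon gamma (5): add — endpoints in different components.
gamma iota (6): add — endpoints in different components.
gamma kappa (6): skip — gamma and kappa already connected.
rho theta (6): add — endpoints in different components.
delta theta (7): add — endpoints in different components.
kappa theta (7): add — endpoints in different components.
The 7th edge added is kappa theta.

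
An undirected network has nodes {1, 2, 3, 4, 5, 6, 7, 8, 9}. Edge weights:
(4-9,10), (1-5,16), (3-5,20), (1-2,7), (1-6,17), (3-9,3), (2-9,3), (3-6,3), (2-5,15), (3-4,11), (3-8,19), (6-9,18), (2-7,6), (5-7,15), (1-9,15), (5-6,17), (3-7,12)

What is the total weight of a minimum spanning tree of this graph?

66

Kruskal: consider edges lightest-first.
2-9 (3): add — endpoints in different components.
3-6 (3): add — endpoints in different components.
3-9 (3): add — endpoints in different components.
2-7 (6): add — endpoints in different components.
1-2 (7): add — endpoints in different components.
4-9 (10): add — endpoints in different components.
3-4 (11): skip — 3 and 4 already connected.
3-7 (12): skip — 3 and 7 already connected.
1-9 (15): skip — 1 and 9 already connected.
2-5 (15): add — endpoints in different components.
5-7 (15): skip — 5 and 7 already connected.
1-5 (16): skip — 1 and 5 already connected.
1-6 (17): skip — 1 and 6 already connected.
5-6 (17): skip — 5 and 6 already connected.
6-9 (18): skip — 6 and 9 already connected.
3-8 (19): add — endpoints in different components.
MST edges: 2-9, 3-6, 3-9, 2-7, 1-2, 4-9, 2-5, 3-8; total weight 3+3+3+6+7+10+15+19 = 66.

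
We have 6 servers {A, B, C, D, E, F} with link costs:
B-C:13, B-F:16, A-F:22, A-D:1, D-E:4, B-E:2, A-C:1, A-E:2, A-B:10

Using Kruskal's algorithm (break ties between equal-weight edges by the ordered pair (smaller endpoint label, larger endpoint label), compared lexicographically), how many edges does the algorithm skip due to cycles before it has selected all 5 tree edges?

3

Kruskal: consider edges lightest-first.
A-C (1): add. Components now {A,C} {B} {D} {E} {F}
A-D (1): add. Components now {A,C,D} {B} {E} {F}
A-E (2): add. Components now {A,C,D,E} {B} {F}
B-E (2): add. Components now {A,B,C,D,E} {F}
D-E (4): skip — D and E already connected.
A-B (10): skip — A and B already connected.
B-C (13): skip — B and C already connected.
B-F (16): add. Components now {A,B,C,D,E,F}
Edges rejected before the tree was complete: 3.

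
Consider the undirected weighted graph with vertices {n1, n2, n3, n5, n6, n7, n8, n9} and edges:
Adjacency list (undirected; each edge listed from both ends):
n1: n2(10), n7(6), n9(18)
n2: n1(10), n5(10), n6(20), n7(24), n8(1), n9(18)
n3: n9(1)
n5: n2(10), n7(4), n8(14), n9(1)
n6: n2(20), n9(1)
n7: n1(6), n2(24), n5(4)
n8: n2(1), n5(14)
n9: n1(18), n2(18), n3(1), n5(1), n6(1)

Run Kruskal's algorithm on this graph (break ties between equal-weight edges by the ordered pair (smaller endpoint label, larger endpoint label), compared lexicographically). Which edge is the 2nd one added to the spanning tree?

Kruskal's algorithm — process edges by increasing weight (ties by edge label):
n2 n8 (1): add — endpoints in different components.
n3 n9 (1): add — endpoints in different components.
n5 n9 (1): add — endpoints in different components.
n6 n9 (1): add — endpoints in different components.
n5 n7 (4): add — endpoints in different components.
n1 n7 (6): add — endpoints in different components.
n1 n2 (10): add — endpoints in different components.
The 2nd edge added is n3 n9.

n3-n9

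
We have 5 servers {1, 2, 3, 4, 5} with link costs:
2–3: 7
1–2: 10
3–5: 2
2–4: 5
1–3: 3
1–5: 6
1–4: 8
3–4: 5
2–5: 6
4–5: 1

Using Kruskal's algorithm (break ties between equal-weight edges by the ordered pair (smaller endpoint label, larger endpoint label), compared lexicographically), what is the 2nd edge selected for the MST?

3-5

Kruskal: consider edges lightest-first.
4–5 (1): add — endpoints in different components.
3–5 (2): add — endpoints in different components.
1–3 (3): add — endpoints in different components.
2–4 (5): add — endpoints in different components.
The 2nd edge added is 3–5.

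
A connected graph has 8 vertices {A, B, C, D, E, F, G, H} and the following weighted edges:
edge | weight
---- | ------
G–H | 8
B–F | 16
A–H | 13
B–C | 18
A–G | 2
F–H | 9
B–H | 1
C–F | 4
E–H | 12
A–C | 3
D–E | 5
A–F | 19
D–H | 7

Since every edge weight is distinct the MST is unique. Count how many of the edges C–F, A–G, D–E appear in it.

Sort edges by weight, then run Kruskal:
B–H (1): add — endpoints in different components.
A–G (2): add — endpoints in different components.
A–C (3): add — endpoints in different components.
C–F (4): add — endpoints in different components.
D–E (5): add — endpoints in different components.
D–H (7): add — endpoints in different components.
G–H (8): add — endpoints in different components.
MST edge set: {B–H, A–G, A–C, C–F, D–E, D–H, G–H}.
Of the listed edges, {C–F, A–G, D–E} are in the MST → 3.

3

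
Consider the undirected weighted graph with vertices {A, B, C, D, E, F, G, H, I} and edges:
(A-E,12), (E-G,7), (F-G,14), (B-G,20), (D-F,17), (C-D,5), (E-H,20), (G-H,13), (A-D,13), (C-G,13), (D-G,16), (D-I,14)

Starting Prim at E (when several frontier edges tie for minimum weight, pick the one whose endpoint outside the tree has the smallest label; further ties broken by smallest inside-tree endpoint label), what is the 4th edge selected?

Grow the tree from E using Prim:
Step 1: frontier [E-G 7, A-E 12, E-H 20] → take E-G (7); add G.
Step 2: frontier [A-E 12, E-H 20, C-G 13, G-H 13, F-G 14, D-G 16, B-G 20] → take A-E (12); add A.
Step 3: frontier [A-D 13, E-H 20, C-G 13, G-H 13, F-G 14, D-G 16, B-G 20] → take C-G (13); add C.
Step 4: frontier [A-D 13, C-D 5, E-H 20, G-H 13, F-G 14, D-G 16, B-G 20] → take C-D (5); add D.
Step 5: frontier [D-I 14, D-F 17, E-H 20, G-H 13, F-G 14, B-G 20] → take G-H (13); add H.
Step 6: frontier [D-I 14, D-F 17, F-G 14, B-G 20] → take F-G (14); add F.
Step 7: frontier [D-I 14, B-G 20] → take D-I (14); add I.
Step 8: frontier [B-G 20] → take B-G (20); add B.
The 4th edge added is C-D.

C-D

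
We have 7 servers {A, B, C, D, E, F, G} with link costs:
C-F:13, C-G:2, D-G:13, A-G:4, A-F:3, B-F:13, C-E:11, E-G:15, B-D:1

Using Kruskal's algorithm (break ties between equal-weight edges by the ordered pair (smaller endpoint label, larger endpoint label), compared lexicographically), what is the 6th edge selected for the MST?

Sort edges by weight, then run Kruskal:
B-D (1): add — endpoints in different components.
C-G (2): add — endpoints in different components.
A-F (3): add — endpoints in different components.
A-G (4): add — endpoints in different components.
C-E (11): add — endpoints in different components.
B-F (13): add — endpoints in different components.
The 6th edge added is B-F.

B-F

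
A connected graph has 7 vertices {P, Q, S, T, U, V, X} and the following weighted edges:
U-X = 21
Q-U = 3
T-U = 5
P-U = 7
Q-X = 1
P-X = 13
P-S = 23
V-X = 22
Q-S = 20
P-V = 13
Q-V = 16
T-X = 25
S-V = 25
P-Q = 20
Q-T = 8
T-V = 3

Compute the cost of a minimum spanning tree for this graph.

Grow the tree from Q using Prim:
Step 1: cheapest edge leaving the tree is Q-X (1); add X.
Step 2: cheapest edge leaving the tree is Q-U (3); add U.
Step 3: cheapest edge leaving the tree is T-U (5); add T.
Step 4: cheapest edge leaving the tree is T-V (3); add V.
Step 5: cheapest edge leaving the tree is P-U (7); add P.
Step 6: cheapest edge leaving the tree is Q-S (20); add S.
MST edges: Q-X, Q-U, T-U, T-V, P-U, Q-S; total weight 1+3+5+3+7+20 = 39.

39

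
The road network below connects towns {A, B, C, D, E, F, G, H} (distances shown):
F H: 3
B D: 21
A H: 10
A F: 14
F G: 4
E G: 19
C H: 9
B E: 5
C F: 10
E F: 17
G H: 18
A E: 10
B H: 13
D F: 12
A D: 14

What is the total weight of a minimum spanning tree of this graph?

Kruskal's algorithm — process edges by increasing weight (ties by edge label):
F H (3): add — endpoints in different components.
F G (4): add — endpoints in different components.
B E (5): add — endpoints in different components.
C H (9): add — endpoints in different components.
A E (10): add — endpoints in different components.
A H (10): add — endpoints in different components.
C F (10): skip — C and F already connected.
D F (12): add — endpoints in different components.
MST edges: F H, F G, B E, C H, A E, A H, D F; total weight 3+4+5+9+10+10+12 = 53.

53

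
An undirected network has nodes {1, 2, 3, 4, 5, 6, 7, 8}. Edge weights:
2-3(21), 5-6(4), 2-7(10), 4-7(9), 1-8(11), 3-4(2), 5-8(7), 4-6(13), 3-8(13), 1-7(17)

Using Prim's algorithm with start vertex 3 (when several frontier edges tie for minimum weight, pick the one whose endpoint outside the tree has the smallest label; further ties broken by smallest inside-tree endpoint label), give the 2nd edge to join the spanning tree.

Prim, starting at 3.
Step 1: cheapest edge leaving the tree is 3-4 (2); add 4.
Step 2: cheapest edge leaving the tree is 4-7 (9); add 7.
Step 3: cheapest edge leaving the tree is 2-7 (10); add 2.
Step 4: cheapest edge leaving the tree is 4-6 (13); add 6.
Step 5: cheapest edge leaving the tree is 5-6 (4); add 5.
Step 6: cheapest edge leaving the tree is 5-8 (7); add 8.
Step 7: cheapest edge leaving the tree is 1-8 (11); add 1.
The 2nd edge added is 4-7.

4-7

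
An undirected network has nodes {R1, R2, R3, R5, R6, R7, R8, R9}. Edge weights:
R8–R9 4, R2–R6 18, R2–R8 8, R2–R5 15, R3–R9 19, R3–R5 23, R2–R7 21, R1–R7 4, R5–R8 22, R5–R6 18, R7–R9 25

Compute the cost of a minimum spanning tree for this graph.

89

Grow the tree from R6 using Prim:
Step 1: cheapest edge leaving the tree is R2–R6 (18); add R2.
Step 2: cheapest edge leaving the tree is R2–R8 (8); add R8.
Step 3: cheapest edge leaving the tree is R8–R9 (4); add R9.
Step 4: cheapest edge leaving the tree is R2–R5 (15); add R5.
Step 5: cheapest edge leaving the tree is R3–R9 (19); add R3.
Step 6: cheapest edge leaving the tree is R2–R7 (21); add R7.
Step 7: cheapest edge leaving the tree is R1–R7 (4); add R1.
MST edges: R2–R6, R2–R8, R8–R9, R2–R5, R3–R9, R2–R7, R1–R7; total weight 18+8+4+15+19+21+4 = 89.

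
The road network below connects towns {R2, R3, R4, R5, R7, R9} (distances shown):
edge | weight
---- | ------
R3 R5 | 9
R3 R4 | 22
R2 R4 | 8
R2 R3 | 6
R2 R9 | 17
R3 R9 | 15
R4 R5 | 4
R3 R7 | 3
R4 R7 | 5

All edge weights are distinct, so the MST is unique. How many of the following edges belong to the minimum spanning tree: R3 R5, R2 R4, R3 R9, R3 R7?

Sort edges by weight, then run Kruskal:
R3 R7 (3): add. Components now {R2} {R9} {R4} {R3,R7} {R5}
R4 R5 (4): add. Components now {R2} {R9} {R4,R5} {R3,R7}
R4 R7 (5): add. Components now {R2} {R9} {R3,R4,R5,R7}
R2 R3 (6): add. Components now {R2,R3,R4,R5,R7} {R9}
R2 R4 (8): skip — R2 and R4 already connected.
R3 R5 (9): skip — R3 and R5 already connected.
R3 R9 (15): add. Components now {R2,R3,R4,R5,R7,R9}
MST edge set: {R3 R7, R4 R5, R4 R7, R2 R3, R3 R9}.
Of the listed edges, {R3 R9, R3 R7} are in the MST → 2.

2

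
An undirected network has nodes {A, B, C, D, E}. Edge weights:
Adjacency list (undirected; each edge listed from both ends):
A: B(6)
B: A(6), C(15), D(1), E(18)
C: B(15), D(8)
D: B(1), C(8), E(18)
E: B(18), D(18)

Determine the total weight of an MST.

Prim, starting at D.
Step 1: frontier [B—D 1, C—D 8, D—E 18] → take B—D (1); add B.
Step 2: frontier [A—B 6, B—C 15, B—E 18, C—D 8, D—E 18] → take A—B (6); add A.
Step 3: frontier [B—C 15, B—E 18, C—D 8, D—E 18] → take C—D (8); add C.
Step 4: frontier [B—E 18, D—E 18] → take B—E (18); add E.
MST edges: B—D, A—B, C—D, B—E; total weight 1+6+8+18 = 33.

33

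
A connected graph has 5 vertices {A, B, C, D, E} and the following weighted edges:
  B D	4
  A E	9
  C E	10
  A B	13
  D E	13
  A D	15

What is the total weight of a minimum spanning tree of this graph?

36

Grow the tree from C using Prim:
Step 1: frontier [C E 10] → take C E (10); add E.
Step 2: frontier [A E 9, D E 13] → take A E (9); add A.
Step 3: frontier [A B 13, A D 15, D E 13] → take A B (13); add B.
Step 4: frontier [A D 15, B D 4, D E 13] → take B D (4); add D.
MST edges: C E, A E, A B, B D; total weight 10+9+13+4 = 36.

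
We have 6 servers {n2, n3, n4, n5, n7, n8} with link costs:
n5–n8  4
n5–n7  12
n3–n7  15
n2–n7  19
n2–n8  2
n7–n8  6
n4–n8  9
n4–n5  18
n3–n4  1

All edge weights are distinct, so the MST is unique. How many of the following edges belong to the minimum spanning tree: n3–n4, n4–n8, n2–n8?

3

Kruskal's algorithm — process edges by increasing weight (ties by edge label):
n3–n4 (1): add — endpoints in different components.
n2–n8 (2): add — endpoints in different components.
n5–n8 (4): add — endpoints in different components.
n7–n8 (6): add — endpoints in different components.
n4–n8 (9): add — endpoints in different components.
MST edge set: {n3–n4, n2–n8, n5–n8, n7–n8, n4–n8}.
Of the listed edges, {n3–n4, n4–n8, n2–n8} are in the MST → 3.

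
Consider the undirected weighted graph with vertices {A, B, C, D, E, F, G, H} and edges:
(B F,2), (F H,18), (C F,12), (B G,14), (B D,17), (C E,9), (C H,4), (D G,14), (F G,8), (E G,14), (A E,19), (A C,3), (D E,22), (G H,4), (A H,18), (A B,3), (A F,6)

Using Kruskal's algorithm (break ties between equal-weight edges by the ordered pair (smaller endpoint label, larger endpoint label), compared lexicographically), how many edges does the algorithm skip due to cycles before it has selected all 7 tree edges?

4

Kruskal: consider edges lightest-first.
B F (2): add — endpoints in different components.
A B (3): add — endpoints in different components.
A C (3): add — endpoints in different components.
C H (4): add — endpoints in different components.
G H (4): add — endpoints in different components.
A F (6): skip — A and F already connected.
F G (8): skip — F and G already connected.
C E (9): add — endpoints in different components.
C F (12): skip — C and F already connected.
B G (14): skip — B and G already connected.
D G (14): add — endpoints in different components.
Edges rejected before the tree was complete: 4.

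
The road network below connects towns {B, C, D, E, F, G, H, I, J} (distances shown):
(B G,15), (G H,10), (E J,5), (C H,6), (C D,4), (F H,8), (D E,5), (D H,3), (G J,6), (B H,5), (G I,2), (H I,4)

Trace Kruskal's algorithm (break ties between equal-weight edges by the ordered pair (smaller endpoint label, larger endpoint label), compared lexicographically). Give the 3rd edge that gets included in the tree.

C-D

Kruskal: consider edges lightest-first.
G I (2): add — endpoints in different components.
D H (3): add — endpoints in different components.
C D (4): add — endpoints in different components.
H I (4): add — endpoints in different components.
B H (5): add — endpoints in different components.
D E (5): add — endpoints in different components.
E J (5): add — endpoints in different components.
C H (6): skip — C and H already connected.
G J (6): skip — G and J already connected.
F H (8): add — endpoints in different components.
The 3rd edge added is C D.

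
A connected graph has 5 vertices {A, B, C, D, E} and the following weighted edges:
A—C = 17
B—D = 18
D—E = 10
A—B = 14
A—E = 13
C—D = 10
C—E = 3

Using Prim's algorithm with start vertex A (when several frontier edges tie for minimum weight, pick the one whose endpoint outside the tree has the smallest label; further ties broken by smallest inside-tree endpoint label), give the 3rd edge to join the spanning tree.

C-D

Grow the tree from A using Prim:
Step 1: frontier [A—E 13, A—B 14, A—C 17] → take A—E (13); add E.
Step 2: frontier [A—B 14, A—C 17, C—E 3, D—E 10] → take C—E (3); add C.
Step 3: frontier [A—B 14, C—D 10, D—E 10] → take C—D (10); add D.
Step 4: frontier [A—B 14, B—D 18] → take A—B (14); add B.
The 3rd edge added is C—D.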